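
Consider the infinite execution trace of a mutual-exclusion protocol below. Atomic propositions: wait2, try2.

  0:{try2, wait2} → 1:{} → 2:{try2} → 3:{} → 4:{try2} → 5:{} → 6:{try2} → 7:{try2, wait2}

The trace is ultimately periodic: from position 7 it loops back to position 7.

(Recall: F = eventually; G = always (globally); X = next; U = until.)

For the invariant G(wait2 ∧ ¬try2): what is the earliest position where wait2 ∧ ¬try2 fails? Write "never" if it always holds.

0

At position 0 the labels are {try2, wait2}, so wait2 ∧ ¬try2 is false there. This is the first violation.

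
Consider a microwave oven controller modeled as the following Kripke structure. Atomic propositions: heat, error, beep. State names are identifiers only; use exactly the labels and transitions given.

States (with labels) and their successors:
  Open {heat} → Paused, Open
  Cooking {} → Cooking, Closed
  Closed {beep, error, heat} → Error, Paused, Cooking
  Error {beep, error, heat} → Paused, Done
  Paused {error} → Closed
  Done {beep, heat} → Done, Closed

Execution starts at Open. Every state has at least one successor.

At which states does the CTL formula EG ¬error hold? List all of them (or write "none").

{Open, Cooking, Done}

States satisfying ¬error: {Open, Cooking, Done}.
States satisfying EG ¬error: {Open, Cooking, Done}.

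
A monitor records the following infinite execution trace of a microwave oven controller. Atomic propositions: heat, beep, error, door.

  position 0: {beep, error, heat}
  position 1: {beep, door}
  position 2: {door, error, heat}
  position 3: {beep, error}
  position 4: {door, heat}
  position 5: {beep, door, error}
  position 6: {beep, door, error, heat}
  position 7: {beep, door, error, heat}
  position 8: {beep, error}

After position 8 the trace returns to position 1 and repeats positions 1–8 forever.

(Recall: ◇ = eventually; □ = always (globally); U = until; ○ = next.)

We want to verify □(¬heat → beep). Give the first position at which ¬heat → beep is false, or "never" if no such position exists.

¬heat → beep holds at every position 0..8, and those are all the positions the trace ever visits, so the invariant □(¬heat → beep) is never violated.

never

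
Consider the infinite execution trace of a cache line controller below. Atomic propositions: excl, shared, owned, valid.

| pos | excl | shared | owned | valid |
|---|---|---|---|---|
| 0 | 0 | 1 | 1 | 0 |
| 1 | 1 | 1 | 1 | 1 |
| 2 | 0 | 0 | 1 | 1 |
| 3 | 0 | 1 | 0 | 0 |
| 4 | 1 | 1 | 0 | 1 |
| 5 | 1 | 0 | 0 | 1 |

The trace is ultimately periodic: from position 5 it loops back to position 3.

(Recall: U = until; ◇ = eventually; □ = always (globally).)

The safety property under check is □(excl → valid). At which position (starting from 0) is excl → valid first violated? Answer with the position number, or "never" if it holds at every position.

excl → valid holds at every position 0..5, and those are all the positions the trace ever visits, so the invariant □(excl → valid) is never violated.

never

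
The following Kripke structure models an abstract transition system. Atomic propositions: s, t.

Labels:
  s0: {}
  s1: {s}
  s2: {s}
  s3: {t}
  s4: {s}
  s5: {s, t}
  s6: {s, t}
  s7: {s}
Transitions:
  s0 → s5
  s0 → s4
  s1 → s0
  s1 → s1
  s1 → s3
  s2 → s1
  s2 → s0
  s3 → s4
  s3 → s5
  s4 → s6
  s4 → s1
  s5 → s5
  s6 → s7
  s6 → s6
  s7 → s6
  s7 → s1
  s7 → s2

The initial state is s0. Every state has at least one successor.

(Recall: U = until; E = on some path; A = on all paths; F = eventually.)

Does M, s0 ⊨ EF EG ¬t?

States satisfying EG ¬t: {s0, s1, s2, s4, s7}.
States satisfying EF EG ¬t: {s0, s1, s2, s3, s4, s6, s7}.
Some path from s0 reaches a state where EG ¬t holds.
s0 ∈ Sat(EF EG ¬t).

Holds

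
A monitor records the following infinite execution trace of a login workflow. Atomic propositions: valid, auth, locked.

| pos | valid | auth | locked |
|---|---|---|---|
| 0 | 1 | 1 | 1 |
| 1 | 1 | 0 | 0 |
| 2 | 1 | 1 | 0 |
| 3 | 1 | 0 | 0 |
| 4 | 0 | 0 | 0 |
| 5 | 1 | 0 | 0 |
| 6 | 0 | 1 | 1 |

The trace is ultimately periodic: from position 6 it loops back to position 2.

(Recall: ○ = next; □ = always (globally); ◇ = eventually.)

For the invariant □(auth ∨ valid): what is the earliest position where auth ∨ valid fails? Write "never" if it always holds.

Check auth ∨ valid at each position in order: 0 ✓, 1 ✓, 2 ✓, 3 ✓.
At position 4 the labels are {}, so auth ∨ valid is false there. This is the first violation.

4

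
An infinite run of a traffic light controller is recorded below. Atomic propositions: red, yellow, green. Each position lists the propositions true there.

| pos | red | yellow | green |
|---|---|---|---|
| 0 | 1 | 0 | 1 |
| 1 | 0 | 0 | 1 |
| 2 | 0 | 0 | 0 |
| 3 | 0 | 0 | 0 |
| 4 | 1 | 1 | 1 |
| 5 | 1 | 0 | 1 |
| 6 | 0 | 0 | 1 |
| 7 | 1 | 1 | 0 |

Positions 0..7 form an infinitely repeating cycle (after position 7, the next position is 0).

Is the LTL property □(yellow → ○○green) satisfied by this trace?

Satisfied

yellow → ○○green holds at every position 0..7, and those are all positions ever visited, so □(yellow → ○○green) holds.
Positions where yellow holds: 4, 7.
Check ○○green at each: 4→ok, 7→ok.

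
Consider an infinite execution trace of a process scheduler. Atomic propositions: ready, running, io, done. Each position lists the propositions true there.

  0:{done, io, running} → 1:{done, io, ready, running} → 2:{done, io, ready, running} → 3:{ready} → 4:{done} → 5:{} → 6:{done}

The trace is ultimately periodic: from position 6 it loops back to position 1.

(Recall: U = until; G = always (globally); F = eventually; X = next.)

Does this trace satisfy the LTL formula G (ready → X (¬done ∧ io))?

Violated

ready → X (¬done ∧ io) must hold at every position from 0 onward. It fails at position 1, so G (ready → X (¬done ∧ io)) is false.
Positions where ready holds: 1, 2, 3.
Check X (¬done ∧ io) at each: 1→fails, 2→fails, 3→fails.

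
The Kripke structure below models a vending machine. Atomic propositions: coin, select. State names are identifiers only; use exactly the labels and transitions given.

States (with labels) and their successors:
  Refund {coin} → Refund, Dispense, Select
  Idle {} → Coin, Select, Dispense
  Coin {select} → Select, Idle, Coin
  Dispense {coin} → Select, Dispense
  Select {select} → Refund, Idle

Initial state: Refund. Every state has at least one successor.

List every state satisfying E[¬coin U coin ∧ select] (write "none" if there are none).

none

States satisfying ¬coin: {Idle, Coin, Select}.
States satisfying coin ∧ select: ∅.
States satisfying E[¬coin U coin ∧ select]: ∅.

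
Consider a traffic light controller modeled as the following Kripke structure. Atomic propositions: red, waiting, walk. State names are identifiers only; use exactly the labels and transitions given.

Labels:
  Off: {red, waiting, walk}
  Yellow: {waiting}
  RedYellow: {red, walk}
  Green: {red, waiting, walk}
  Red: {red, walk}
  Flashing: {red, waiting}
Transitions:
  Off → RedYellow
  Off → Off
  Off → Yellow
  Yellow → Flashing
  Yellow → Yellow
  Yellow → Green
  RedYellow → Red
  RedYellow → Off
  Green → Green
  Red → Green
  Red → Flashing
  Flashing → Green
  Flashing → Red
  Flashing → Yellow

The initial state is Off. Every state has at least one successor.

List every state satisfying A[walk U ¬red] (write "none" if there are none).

States satisfying walk: {Off, RedYellow, Green, Red}.
States satisfying ¬red: {Yellow}.
States satisfying A[walk U ¬red]: {Yellow}.

{Yellow}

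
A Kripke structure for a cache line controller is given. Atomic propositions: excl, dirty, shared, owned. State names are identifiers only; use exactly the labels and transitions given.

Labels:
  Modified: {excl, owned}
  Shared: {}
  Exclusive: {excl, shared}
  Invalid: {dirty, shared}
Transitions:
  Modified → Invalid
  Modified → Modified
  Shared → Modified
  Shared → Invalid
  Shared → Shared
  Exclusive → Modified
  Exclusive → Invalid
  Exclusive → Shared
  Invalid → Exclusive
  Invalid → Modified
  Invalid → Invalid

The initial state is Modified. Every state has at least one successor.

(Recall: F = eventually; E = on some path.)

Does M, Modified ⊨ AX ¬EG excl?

States satisfying ¬EG excl: {Shared, Invalid}.
States satisfying AX ¬EG excl: ∅.
Modified ∉ Sat(AX ¬EG excl).

No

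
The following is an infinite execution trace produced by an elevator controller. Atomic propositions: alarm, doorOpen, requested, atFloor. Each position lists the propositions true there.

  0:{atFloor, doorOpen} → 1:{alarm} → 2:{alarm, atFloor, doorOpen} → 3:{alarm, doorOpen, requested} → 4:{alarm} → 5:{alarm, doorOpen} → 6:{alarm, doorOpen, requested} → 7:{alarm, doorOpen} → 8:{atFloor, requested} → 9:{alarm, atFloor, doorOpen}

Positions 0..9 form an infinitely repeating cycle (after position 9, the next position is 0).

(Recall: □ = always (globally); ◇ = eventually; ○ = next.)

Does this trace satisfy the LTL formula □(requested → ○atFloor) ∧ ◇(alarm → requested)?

requested → ○atFloor must hold at every position from 0 onward. It fails at position 3, so □(requested → ○atFloor) is false.
Positions where requested holds: 3, 6, 8.
Check ○atFloor at each: 3→fails, 6→fails, 8→ok.
alarm → requested holds at position 0, which is reachable from 0, so ◇(alarm → requested) holds.
At position 0: □(requested → ○atFloor) is false; ◇(alarm → requested) is true; so □(requested → ○atFloor) ∧ ◇(alarm → requested) is false.

Violated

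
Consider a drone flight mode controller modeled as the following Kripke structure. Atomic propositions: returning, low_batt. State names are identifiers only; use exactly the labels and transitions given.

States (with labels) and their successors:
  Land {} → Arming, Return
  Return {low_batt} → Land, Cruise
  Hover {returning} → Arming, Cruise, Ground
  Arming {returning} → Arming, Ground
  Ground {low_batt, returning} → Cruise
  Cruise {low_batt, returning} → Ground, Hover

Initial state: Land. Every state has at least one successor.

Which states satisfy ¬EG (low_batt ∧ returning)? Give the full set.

{Land, Return, Hover, Arming}

States satisfying low_batt ∧ returning: {Ground, Cruise}.
States satisfying EG (low_batt ∧ returning): {Ground, Cruise}.
States satisfying ¬EG (low_batt ∧ returning): {Land, Return, Hover, Arming}.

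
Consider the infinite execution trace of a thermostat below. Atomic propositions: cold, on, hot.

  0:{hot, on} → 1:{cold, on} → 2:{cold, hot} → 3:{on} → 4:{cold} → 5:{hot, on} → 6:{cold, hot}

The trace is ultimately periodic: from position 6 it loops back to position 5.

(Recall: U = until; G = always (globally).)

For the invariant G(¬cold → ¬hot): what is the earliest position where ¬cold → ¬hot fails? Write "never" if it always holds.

At position 0 the labels are {hot, on}, so ¬cold → ¬hot is false there. This is the first violation.

0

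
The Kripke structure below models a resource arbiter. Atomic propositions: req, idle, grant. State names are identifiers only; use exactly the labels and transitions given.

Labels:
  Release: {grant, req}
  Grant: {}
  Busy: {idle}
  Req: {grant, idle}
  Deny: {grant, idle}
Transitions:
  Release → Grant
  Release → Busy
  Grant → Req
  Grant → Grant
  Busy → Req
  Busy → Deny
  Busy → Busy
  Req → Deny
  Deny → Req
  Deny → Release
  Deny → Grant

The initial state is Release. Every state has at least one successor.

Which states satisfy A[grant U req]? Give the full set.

States satisfying grant: {Release, Req, Deny}.
States satisfying req: {Release}.
States satisfying A[grant U req]: {Release}.

{Release}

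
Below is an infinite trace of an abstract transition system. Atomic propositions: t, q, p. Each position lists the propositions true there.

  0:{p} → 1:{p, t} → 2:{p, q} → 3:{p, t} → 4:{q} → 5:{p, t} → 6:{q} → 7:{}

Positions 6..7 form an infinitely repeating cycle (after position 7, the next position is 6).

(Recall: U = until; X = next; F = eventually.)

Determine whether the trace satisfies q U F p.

Satisfied

Walking from position 0: F p first holds at position 0, and q holds at every earlier position along the way, so q U F p holds.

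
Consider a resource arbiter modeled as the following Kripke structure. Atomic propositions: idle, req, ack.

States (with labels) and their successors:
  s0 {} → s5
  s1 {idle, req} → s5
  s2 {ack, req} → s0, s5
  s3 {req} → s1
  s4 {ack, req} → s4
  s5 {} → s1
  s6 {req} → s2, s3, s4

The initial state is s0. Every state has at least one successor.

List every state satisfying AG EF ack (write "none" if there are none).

States satisfying EF ack: {s2, s4, s6}.
States satisfying AG EF ack: {s4}.

{s4}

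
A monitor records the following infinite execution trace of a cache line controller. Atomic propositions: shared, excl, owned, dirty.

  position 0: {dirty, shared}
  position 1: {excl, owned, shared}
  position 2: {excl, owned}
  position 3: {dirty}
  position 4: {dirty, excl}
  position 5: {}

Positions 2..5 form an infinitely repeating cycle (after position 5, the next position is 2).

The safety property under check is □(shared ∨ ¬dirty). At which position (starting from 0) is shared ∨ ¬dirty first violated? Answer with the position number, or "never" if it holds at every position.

3

Check shared ∨ ¬dirty at each position in order: 0 ✓, 1 ✓, 2 ✓.
At position 3 the labels are {dirty}, so shared ∨ ¬dirty is false there. This is the first violation.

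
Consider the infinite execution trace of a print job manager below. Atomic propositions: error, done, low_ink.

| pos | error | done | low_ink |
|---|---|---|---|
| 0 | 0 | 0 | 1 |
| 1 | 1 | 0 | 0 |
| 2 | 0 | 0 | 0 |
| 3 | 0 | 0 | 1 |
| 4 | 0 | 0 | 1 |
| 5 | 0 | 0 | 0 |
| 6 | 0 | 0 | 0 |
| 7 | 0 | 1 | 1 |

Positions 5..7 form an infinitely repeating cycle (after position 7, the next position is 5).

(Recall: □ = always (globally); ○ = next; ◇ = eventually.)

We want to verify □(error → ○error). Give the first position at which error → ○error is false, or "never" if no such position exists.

Check error → ○error at each position in order: 0 ✓.
At position 1 the labels are {error} and the next position 2 has {}, so error → ○error is false there. This is the first violation.

1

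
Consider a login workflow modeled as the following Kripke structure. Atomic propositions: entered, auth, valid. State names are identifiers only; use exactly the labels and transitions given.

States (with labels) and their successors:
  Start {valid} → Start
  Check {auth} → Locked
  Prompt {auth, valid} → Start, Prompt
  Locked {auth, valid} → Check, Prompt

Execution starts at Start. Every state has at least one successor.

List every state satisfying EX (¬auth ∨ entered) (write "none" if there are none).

{Start, Prompt}

States satisfying ¬auth ∨ entered: {Start}.
States satisfying EX (¬auth ∨ entered): {Start, Prompt}.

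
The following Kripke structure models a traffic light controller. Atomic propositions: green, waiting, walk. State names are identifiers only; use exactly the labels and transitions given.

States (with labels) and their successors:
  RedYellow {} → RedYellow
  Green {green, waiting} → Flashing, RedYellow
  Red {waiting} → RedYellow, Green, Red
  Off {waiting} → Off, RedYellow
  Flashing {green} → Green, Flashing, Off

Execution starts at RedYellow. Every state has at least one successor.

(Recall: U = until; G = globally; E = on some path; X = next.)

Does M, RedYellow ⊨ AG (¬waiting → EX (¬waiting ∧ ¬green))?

States satisfying ¬waiting → EX (¬waiting ∧ ¬green): {RedYellow, Green, Red, Off}.
States satisfying AG (¬waiting → EX (¬waiting ∧ ¬green)): {RedYellow, Off}.
Every state reachable from RedYellow satisfies ¬waiting → EX (¬waiting ∧ ¬green).
RedYellow ∈ Sat(AG (¬waiting → EX (¬waiting ∧ ¬green))).

Satisfied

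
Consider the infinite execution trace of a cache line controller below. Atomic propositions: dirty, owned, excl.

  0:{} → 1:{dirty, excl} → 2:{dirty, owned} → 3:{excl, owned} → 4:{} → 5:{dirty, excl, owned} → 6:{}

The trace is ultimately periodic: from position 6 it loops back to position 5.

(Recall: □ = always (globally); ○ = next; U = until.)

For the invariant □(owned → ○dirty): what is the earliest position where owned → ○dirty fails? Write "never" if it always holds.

Check owned → ○dirty at each position in order: 0 ✓, 1 ✓.
At position 2 the labels are {dirty, owned} and the next position 3 has {excl, owned}, so owned → ○dirty is false there. This is the first violation.

2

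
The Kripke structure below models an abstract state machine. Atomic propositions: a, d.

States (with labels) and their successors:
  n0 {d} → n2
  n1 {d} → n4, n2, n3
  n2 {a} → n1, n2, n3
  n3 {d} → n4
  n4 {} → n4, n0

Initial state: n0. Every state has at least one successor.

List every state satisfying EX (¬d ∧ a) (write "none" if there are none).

States satisfying ¬d ∧ a: {n2}.
States satisfying EX (¬d ∧ a): {n0, n1, n2}.

{n0, n1, n2}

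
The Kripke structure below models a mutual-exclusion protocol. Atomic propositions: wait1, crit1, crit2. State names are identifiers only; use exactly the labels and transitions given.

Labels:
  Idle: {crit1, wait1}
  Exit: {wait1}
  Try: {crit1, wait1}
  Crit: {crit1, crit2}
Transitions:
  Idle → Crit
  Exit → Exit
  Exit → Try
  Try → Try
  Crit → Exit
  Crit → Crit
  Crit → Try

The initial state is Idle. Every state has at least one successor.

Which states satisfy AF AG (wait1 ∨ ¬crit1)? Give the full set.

States satisfying AG (wait1 ∨ ¬crit1): {Exit, Try}.
States satisfying AF AG (wait1 ∨ ¬crit1): {Exit, Try}.

{Exit, Try}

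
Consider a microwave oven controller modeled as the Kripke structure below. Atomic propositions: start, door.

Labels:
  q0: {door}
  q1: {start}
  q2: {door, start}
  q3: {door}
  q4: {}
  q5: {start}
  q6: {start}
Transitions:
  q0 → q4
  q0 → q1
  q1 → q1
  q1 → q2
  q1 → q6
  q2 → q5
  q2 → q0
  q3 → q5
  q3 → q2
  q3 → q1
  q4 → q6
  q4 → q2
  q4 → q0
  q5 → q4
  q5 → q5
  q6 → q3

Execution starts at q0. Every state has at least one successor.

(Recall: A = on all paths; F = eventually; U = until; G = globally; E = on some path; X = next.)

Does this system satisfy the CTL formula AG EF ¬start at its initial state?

Yes

States satisfying EF ¬start: {q0, q1, q2, q3, q4, q5, q6}.
States satisfying AG EF ¬start: {q0, q1, q2, q3, q4, q5, q6}.
Every state reachable from q0 satisfies EF ¬start.
q0 ∈ Sat(AG EF ¬start).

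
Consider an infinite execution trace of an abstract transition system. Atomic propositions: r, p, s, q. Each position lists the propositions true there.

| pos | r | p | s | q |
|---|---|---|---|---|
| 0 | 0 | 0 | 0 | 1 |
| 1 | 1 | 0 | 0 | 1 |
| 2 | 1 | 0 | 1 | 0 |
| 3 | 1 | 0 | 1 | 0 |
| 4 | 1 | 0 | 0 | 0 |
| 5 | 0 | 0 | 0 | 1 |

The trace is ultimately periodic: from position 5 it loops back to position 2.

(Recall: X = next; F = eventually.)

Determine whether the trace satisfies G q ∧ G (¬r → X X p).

Does not hold

q must hold at every position from 0 onward. It fails at position 2, so G q is false.
¬r → X X p must hold at every position from 0 onward. It fails at position 0, so G (¬r → X X p) is false.
Positions where ¬r holds: 0, 5.
Check X X p at each: 0→fails, 5→fails.
At position 0: G q is false; G (¬r → X X p) is false; so G q ∧ G (¬r → X X p) is false.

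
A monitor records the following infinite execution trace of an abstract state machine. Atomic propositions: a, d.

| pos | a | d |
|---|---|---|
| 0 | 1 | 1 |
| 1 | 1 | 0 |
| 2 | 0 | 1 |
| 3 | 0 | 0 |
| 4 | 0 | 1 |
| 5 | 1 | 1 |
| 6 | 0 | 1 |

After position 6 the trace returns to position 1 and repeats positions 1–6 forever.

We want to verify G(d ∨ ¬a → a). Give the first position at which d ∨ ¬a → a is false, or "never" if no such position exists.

Check d ∨ ¬a → a at each position in order: 0 ✓, 1 ✓.
At position 2 the labels are {d}, so d ∨ ¬a → a is false there. This is the first violation.

2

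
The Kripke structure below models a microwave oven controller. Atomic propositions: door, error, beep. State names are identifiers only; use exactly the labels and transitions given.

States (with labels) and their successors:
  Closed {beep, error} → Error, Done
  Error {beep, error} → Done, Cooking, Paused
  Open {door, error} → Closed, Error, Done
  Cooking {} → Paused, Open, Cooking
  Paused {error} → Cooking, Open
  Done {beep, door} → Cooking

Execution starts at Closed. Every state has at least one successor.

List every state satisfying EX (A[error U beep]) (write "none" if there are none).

{Closed, Error, Open, Cooking, Paused}

States satisfying A[error U beep]: {Closed, Error, Open, Done}.
States satisfying EX (A[error U beep]): {Closed, Error, Open, Cooking, Paused}.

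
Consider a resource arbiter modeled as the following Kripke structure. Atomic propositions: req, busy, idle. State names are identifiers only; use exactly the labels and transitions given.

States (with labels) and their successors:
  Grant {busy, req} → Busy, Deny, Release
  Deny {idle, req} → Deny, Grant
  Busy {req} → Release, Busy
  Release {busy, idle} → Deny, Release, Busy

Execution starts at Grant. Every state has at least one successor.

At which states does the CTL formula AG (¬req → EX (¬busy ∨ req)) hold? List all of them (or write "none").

{Grant, Deny, Busy, Release}

States satisfying ¬req → EX (¬busy ∨ req): {Grant, Deny, Busy, Release}.
States satisfying AG (¬req → EX (¬busy ∨ req)): {Grant, Deny, Busy, Release}.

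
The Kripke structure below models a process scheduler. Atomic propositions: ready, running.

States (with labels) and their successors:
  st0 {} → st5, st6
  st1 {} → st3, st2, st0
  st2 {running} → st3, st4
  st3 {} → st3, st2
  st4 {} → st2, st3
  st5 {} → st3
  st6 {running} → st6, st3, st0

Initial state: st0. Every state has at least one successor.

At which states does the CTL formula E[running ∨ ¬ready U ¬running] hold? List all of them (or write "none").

{st0, st1, st2, st3, st4, st5, st6}

States satisfying running ∨ ¬ready: {st0, st1, st2, st3, st4, st5, st6}.
States satisfying ¬running: {st0, st1, st3, st4, st5}.
States satisfying E[running ∨ ¬ready U ¬running]: {st0, st1, st2, st3, st4, st5, st6}.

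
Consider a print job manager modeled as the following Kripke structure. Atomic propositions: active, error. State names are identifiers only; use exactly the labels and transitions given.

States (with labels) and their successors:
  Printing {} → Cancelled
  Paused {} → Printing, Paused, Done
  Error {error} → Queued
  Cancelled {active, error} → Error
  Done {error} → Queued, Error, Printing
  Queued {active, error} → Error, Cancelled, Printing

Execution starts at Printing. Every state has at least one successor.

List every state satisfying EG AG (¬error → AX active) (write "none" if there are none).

{Printing, Error, Cancelled, Done, Queued}

States satisfying AG (¬error → AX active): {Printing, Error, Cancelled, Done, Queued}.
States satisfying EG AG (¬error → AX active): {Printing, Error, Cancelled, Done, Queued}.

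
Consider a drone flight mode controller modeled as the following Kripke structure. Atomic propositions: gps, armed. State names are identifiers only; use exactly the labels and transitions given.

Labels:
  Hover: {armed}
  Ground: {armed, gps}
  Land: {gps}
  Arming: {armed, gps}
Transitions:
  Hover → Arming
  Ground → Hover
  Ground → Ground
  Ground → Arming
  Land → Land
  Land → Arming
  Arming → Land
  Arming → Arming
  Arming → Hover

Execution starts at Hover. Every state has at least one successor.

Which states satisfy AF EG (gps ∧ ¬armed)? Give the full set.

{Land}

States satisfying EG (gps ∧ ¬armed): {Land}.
States satisfying AF EG (gps ∧ ¬armed): {Land}.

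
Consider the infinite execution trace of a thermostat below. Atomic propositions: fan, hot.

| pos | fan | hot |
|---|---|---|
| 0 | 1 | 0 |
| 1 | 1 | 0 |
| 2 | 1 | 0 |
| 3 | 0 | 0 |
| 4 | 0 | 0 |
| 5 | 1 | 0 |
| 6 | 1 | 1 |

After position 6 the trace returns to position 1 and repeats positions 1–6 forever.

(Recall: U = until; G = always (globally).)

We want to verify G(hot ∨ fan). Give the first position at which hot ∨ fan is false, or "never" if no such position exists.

3

Check hot ∨ fan at each position in order: 0 ✓, 1 ✓, 2 ✓.
At position 3 the labels are {}, so hot ∨ fan is false there. This is the first violation.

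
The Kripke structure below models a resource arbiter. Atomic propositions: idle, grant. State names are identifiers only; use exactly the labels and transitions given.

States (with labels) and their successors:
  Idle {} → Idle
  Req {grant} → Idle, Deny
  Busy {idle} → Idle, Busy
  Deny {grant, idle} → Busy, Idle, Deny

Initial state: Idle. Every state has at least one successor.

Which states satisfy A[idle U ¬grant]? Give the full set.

{Idle, Busy}

States satisfying idle: {Busy, Deny}.
States satisfying ¬grant: {Idle, Busy}.
States satisfying A[idle U ¬grant]: {Idle, Busy}.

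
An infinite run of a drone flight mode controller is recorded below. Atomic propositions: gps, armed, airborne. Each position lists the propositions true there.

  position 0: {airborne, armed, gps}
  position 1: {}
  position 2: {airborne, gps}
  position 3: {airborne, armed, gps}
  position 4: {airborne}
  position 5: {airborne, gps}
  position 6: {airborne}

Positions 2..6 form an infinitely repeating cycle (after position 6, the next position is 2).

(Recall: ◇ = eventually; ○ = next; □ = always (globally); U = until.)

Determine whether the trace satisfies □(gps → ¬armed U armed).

gps → ¬armed U armed holds at every position 0..6, and those are all positions ever visited, so □(gps → ¬armed U armed) holds.
Positions where gps holds: 0, 2, 3, 5.
Check ¬armed U armed at each: 0→ok, 2→ok, 3→ok, 5→ok.

Satisfied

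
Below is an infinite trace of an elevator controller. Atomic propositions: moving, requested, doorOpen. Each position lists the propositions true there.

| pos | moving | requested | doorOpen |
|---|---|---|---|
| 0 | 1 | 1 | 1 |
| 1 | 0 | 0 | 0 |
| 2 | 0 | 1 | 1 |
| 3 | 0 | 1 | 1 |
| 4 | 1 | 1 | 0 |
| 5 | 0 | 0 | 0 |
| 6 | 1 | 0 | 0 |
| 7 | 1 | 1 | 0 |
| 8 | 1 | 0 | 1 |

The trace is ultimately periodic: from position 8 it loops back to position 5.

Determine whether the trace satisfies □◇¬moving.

◇¬moving holds at every position 0..8, and those are all positions ever visited, so □◇¬moving holds.

Holds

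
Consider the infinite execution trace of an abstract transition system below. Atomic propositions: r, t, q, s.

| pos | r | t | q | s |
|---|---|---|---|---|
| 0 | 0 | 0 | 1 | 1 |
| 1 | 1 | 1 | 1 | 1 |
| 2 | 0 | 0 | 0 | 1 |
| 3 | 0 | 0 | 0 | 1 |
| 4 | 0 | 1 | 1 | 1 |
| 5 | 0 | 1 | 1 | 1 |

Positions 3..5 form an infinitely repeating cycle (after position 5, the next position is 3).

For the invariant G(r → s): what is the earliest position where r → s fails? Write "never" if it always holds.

never

r → s holds at every position 0..5, and those are all the positions the trace ever visits, so the invariant G(r → s) is never violated.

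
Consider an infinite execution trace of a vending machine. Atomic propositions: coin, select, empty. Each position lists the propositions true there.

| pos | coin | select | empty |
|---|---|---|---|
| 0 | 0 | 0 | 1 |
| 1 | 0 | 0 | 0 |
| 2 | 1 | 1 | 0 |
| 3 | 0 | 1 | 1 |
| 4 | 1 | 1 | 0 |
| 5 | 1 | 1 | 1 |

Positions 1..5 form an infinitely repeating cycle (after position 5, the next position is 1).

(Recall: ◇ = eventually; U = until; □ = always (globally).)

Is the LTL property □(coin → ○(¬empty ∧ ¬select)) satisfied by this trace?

Violated

coin → ○(¬empty ∧ ¬select) must hold at every position from 0 onward. It fails at position 2, so □(coin → ○(¬empty ∧ ¬select)) is false.
Positions where coin holds: 2, 4, 5.
Check ○(¬empty ∧ ¬select) at each: 2→fails, 4→fails, 5→ok.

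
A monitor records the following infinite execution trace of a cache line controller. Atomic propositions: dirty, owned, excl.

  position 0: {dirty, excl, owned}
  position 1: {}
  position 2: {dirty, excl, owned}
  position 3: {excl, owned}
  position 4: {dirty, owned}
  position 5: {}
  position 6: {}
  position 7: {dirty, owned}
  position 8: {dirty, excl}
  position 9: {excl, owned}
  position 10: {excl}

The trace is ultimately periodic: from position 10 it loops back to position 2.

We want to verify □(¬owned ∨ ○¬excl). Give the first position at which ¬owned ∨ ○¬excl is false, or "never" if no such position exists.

Check ¬owned ∨ ○¬excl at each position in order: 0 ✓, 1 ✓.
At position 2 the labels are {dirty, excl, owned} and the next position 3 has {excl, owned}, so ¬owned ∨ ○¬excl is false there. This is the first violation.

2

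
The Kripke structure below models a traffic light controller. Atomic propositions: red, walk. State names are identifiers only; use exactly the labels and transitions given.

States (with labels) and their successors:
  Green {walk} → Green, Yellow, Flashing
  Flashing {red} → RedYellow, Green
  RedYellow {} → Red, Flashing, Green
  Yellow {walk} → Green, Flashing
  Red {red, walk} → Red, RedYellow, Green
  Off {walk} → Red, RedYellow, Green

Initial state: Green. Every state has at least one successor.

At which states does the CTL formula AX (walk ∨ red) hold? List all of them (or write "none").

States satisfying walk ∨ red: {Green, Flashing, Yellow, Red, Off}.
States satisfying AX (walk ∨ red): {Green, RedYellow, Yellow}.

{Green, RedYellow, Yellow}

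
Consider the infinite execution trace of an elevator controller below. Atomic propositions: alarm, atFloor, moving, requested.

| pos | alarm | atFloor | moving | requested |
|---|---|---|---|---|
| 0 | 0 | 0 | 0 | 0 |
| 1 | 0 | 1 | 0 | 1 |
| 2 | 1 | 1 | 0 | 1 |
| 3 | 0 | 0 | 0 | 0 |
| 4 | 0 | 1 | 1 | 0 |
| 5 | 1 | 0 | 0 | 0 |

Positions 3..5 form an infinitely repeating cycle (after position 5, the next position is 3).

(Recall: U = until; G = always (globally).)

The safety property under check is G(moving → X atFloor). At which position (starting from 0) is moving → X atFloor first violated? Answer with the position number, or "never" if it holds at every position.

4

Check moving → X atFloor at each position in order: 0 ✓, 1 ✓, 2 ✓, 3 ✓.
At position 4 the labels are {atFloor, moving} and the next position 5 has {alarm}, so moving → X atFloor is false there. This is the first violation.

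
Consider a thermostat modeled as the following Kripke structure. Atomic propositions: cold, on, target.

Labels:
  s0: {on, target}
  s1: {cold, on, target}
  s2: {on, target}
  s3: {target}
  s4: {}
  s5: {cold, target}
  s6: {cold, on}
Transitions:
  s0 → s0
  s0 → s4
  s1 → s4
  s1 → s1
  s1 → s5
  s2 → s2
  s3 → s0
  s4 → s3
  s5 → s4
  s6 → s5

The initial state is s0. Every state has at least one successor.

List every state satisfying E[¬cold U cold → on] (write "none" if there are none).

{s0, s1, s2, s3, s4, s6}

States satisfying ¬cold: {s0, s2, s3, s4}.
States satisfying cold → on: {s0, s1, s2, s3, s4, s6}.
States satisfying E[¬cold U cold → on]: {s0, s1, s2, s3, s4, s6}.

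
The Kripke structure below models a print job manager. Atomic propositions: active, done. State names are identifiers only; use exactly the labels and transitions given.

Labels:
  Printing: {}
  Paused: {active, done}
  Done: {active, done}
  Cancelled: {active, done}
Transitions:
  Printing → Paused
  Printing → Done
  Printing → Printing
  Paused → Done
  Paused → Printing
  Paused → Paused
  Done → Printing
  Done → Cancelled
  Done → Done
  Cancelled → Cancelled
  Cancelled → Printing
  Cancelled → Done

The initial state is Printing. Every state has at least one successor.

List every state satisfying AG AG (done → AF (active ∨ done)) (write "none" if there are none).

{Printing, Paused, Done, Cancelled}

States satisfying AG (done → AF (active ∨ done)): {Printing, Paused, Done, Cancelled}.
States satisfying AG AG (done → AF (active ∨ done)): {Printing, Paused, Done, Cancelled}.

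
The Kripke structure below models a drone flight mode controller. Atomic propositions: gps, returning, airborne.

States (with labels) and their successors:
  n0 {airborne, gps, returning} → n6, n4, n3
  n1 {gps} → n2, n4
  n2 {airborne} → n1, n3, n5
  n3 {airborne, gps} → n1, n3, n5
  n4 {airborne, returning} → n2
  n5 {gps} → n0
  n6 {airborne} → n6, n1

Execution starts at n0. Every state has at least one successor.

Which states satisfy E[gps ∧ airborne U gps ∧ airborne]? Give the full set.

{n0, n3}

States satisfying gps ∧ airborne: {n0, n3}.
States satisfying E[gps ∧ airborne U gps ∧ airborne]: {n0, n3}.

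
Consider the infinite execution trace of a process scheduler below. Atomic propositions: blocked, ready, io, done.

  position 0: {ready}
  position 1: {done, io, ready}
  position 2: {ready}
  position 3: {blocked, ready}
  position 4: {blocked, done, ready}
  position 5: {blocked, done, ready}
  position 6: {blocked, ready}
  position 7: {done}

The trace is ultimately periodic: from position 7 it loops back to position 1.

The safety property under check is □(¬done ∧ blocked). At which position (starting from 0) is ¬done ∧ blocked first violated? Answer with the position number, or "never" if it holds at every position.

At position 0 the labels are {ready}, so ¬done ∧ blocked is false there. This is the first violation.

0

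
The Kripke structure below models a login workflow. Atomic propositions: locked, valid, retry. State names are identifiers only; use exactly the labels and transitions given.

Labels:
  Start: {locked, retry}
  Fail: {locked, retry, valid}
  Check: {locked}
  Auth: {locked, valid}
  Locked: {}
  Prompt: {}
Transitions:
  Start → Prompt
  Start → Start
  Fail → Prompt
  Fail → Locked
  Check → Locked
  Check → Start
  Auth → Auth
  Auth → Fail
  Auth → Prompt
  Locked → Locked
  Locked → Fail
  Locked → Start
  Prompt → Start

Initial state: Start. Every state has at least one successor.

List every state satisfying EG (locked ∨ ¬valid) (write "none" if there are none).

{Start, Fail, Check, Auth, Locked, Prompt}

States satisfying locked ∨ ¬valid: {Start, Fail, Check, Auth, Locked, Prompt}.
States satisfying EG (locked ∨ ¬valid): {Start, Fail, Check, Auth, Locked, Prompt}.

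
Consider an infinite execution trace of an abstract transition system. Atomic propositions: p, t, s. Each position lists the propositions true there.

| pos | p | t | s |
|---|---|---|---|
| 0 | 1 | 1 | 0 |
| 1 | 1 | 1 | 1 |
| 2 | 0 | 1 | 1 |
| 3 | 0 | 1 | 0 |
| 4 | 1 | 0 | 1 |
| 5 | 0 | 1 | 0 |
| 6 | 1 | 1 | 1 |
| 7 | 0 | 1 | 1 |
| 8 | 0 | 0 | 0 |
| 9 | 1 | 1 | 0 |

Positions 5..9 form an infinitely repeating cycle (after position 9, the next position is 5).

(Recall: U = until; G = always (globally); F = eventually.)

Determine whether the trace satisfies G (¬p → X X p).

¬p → X X p must hold at every position from 0 onward. It fails at position 3, so G (¬p → X X p) is false.
Positions where ¬p holds: 2, 3, 5, 7, 8.
Check X X p at each: 2→ok, 3→fails, 5→fails, 7→ok, 8→fails.

No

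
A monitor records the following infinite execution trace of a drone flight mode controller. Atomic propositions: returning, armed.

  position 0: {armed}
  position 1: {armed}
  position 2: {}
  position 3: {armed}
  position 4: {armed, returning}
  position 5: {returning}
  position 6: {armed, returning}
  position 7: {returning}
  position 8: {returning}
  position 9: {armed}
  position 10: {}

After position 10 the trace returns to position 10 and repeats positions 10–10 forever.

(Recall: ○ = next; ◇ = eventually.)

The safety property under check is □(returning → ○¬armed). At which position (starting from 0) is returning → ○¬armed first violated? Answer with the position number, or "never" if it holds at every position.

5

Check returning → ○¬armed at each position in order: 0 ✓, 1 ✓, 2 ✓, 3 ✓, 4 ✓.
At position 5 the labels are {returning} and the next position 6 has {armed, returning}, so returning → ○¬armed is false there. This is the first violation.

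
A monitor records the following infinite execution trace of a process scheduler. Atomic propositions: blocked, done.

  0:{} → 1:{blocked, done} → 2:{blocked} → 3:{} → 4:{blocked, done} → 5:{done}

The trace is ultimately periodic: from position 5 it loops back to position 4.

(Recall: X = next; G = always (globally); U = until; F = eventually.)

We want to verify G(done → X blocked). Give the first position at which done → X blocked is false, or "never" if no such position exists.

Check done → X blocked at each position in order: 0 ✓, 1 ✓, 2 ✓, 3 ✓.
At position 4 the labels are {blocked, done} and the next position 5 has {done}, so done → X blocked is false there. This is the first violation.

4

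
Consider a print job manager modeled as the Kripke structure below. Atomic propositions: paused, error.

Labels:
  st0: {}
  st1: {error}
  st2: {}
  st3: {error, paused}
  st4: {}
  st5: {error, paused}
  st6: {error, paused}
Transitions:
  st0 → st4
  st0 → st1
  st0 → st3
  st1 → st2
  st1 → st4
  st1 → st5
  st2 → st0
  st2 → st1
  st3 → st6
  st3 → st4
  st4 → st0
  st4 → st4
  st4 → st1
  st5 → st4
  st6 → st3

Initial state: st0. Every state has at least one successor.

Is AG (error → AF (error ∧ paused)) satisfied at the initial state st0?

Violated

States satisfying error → AF (error ∧ paused): {st0, st2, st3, st4, st5, st6}.
States satisfying AG (error → AF (error ∧ paused)): ∅.
st1 is reachable from st0 and violates error → AF (error ∧ paused), so AG fails at st0.
st0 ∉ Sat(AG (error → AF (error ∧ paused))).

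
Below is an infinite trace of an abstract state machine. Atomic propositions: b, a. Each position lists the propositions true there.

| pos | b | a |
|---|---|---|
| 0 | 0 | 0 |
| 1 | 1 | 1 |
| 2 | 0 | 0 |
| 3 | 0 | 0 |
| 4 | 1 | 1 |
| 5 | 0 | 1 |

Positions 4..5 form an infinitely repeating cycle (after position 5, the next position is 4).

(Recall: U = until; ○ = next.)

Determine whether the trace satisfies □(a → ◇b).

a → ◇b holds at every position 0..5, and those are all positions ever visited, so □(a → ◇b) holds.
Positions where a holds: 1, 4, 5.
Check ◇b at each: 1→ok, 4→ok, 5→ok.

Holds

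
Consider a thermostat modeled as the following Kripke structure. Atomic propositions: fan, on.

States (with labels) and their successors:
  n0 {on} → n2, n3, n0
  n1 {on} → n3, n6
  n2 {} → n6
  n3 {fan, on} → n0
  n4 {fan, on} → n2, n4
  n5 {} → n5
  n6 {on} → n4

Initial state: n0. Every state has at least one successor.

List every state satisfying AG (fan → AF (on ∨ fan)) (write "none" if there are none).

{n0, n1, n2, n3, n4, n5, n6}

States satisfying fan → AF (on ∨ fan): {n0, n1, n2, n3, n4, n5, n6}.
States satisfying AG (fan → AF (on ∨ fan)): {n0, n1, n2, n3, n4, n5, n6}.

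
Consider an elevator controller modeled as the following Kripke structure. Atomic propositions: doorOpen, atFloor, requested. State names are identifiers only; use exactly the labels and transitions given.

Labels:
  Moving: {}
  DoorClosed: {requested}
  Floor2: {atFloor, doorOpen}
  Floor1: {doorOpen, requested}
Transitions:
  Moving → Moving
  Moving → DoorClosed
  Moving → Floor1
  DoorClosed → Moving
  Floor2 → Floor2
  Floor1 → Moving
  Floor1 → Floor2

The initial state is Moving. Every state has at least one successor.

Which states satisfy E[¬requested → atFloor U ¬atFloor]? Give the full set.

{Moving, DoorClosed, Floor1}

States satisfying ¬requested → atFloor: {DoorClosed, Floor2, Floor1}.
States satisfying ¬atFloor: {Moving, DoorClosed, Floor1}.
States satisfying E[¬requested → atFloor U ¬atFloor]: {Moving, DoorClosed, Floor1}.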